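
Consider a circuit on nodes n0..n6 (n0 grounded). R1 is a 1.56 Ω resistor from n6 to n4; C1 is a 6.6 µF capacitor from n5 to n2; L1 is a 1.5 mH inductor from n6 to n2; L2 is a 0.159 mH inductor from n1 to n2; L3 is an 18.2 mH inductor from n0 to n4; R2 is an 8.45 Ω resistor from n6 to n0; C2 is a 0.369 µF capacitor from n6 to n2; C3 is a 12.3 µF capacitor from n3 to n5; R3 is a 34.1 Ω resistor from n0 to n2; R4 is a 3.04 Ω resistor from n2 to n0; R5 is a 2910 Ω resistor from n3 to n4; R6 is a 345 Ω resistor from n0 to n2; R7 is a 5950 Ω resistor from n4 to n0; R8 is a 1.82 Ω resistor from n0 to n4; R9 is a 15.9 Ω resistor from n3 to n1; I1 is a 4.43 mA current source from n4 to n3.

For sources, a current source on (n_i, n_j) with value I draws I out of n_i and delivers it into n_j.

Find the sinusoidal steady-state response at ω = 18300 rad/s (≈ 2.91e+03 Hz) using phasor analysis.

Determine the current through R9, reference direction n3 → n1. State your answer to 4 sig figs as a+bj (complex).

0.001585-0.002553j A

Apply KCL at each of the 6 non-ground nodes and solve the resulting linear system.
Node n1: branches {L2, R9} → V_1 = 0.01942+0.006083j
Node n2: branches {C1, L1, L2, C2, R3, R4, R6} → V_2 = 0.01199+0.001472j
Node n3: branches {C3, R5, R9, I1} → V_3 = 0.04461-0.03450j
Node n4: branches {R1, L3, R5, R7, R8, I1} → V_4 = -0.006683-0.0007246j
Node n5: branches {C1, C3} → V_5 = 0.03322-0.02194j
Node n6: branches {R1, L1, R2, C2} → V_6 = -0.005533-0.001297j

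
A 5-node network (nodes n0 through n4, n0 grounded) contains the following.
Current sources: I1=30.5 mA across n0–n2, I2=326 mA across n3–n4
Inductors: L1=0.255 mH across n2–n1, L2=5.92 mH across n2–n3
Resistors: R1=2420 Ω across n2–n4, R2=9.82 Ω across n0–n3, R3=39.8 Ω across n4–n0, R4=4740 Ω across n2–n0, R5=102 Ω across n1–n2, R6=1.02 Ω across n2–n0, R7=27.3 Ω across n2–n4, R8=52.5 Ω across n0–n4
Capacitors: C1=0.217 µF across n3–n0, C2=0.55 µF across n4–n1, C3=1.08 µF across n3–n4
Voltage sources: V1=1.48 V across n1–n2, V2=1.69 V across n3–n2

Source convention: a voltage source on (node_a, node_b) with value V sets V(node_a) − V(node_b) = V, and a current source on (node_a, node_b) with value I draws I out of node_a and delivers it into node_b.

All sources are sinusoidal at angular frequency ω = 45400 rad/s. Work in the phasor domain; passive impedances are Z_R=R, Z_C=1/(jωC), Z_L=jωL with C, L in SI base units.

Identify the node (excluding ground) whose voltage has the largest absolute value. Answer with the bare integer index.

4

Apply KCL at each of the 4 non-ground nodes and solve the resulting linear system.
Node n1: branches {L1, C2, R5, V1} → V_1 = 1.237+0.03710j
Node n2: branches {I1, L1, R1, L2, R4, R5, R6, R7, V1, V2} → V_2 = -0.2426+0.03710j
Node n3: branches {L2, R2, I2, C1, C3, V2} → V_3 = 1.447+0.03710j
Node n4: branches {R1, I2, R3, C2, R7, R8, C3} → V_4 = 2.747-1.232j
Source currents: i(V1)=0.01718+0.1655j, i(V2)=-0.4108+0.05198j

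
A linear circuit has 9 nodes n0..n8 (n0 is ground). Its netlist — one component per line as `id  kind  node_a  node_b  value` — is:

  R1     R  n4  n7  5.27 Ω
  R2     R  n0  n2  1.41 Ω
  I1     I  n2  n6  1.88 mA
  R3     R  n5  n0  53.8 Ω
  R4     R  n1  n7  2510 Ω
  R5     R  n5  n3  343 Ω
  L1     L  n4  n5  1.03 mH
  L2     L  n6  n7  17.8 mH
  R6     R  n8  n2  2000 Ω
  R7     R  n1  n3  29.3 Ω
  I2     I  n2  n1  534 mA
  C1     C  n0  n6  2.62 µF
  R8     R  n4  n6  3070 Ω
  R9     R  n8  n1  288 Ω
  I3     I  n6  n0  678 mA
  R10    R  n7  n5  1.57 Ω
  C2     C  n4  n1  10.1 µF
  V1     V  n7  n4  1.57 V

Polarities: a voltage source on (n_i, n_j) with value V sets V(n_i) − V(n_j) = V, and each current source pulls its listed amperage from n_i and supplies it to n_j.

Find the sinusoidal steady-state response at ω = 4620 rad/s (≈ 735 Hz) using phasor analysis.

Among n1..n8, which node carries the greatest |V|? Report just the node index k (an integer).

Apply KCL at each of the 8 non-ground nodes and solve the resulting linear system.
Node n1: branches {R4, R7, I2, R9, C2} → V_1 = -0.5543+41.94j
Node n2: branches {R2, I1, R6, I2} → V_2 = -0.7555+0.02583j
Node n3: branches {R5, R7} → V_3 = -0.4332+42.78j
Node n4: branches {R1, L1, R8, C2, V1} → V_4 = -0.8690+53.48j
Node n5: branches {R3, R5, L1, R10} → V_5 = 0.9844+52.52j
Node n6: branches {I1, L2, C1, R8, I3} → V_6 = -82.16+13.26j
Node n7: branches {R1, R4, L2, R10, V1} → V_7 = 0.7010+53.48j
Node n8: branches {R6, R9} → V_8 = -0.5796+36.67j
Source currents: i(V1)=-0.6070+0.3879j

6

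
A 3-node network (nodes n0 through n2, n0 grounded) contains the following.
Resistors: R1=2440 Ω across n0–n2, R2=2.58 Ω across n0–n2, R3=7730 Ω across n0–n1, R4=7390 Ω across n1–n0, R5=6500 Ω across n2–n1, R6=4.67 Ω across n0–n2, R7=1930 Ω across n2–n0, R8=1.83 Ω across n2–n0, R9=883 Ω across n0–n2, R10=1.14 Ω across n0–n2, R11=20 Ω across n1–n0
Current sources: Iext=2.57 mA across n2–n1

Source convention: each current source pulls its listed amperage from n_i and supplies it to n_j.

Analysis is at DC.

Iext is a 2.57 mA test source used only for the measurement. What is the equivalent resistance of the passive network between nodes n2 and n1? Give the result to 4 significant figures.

Apply KCL at each of the 2 non-ground nodes and solve the resulting linear system.
Node n1: branches {R3, R4, R5, R11, Iext} → V_1 = 0.05097
Node n2: branches {R1, R2, R5, R6, R7, R8, R9, R10, Iext} → V_2 = -0.001264

R_eq = 20.32 Ω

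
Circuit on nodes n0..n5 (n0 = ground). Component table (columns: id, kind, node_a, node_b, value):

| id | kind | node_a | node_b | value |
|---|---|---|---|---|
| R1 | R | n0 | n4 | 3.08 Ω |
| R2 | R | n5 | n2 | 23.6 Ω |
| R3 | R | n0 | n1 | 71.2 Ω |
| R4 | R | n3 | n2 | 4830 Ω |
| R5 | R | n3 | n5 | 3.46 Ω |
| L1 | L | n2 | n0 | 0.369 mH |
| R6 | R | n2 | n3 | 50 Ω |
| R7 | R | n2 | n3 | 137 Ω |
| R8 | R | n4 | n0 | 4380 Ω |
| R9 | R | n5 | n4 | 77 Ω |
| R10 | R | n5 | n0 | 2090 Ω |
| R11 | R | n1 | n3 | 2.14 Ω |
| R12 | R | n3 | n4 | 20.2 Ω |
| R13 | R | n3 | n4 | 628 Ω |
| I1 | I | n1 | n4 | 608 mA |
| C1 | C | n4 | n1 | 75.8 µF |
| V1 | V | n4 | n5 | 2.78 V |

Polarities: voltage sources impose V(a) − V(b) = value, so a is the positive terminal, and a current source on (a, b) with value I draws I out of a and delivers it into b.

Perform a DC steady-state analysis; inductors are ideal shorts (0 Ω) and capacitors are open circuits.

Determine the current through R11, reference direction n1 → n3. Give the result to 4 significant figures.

Element admittances at DC:
  Y(R1) = 0.3247 S between n0,n4
  Y(R2) = 0.04237 S between n5,n2
  Y(R3) = 0.01404 S between n0,n1
  Y(R4) = 0.0002070 S between n3,n2
  Y(R5) = 0.2890 S between n3,n5
  L1: short n2↔n0 (DC inductor)
  Y(R6) = 0.02000 S between n2,n3
  Y(R7) = 0.007299 S between n2,n3
  Y(R8) = 0.0002283 S between n4,n0
  Y(R9) = 0.01299 S between n5,n4
  Y(R10) = 0.0004785 S between n5,n0
  Y(R11) = 0.4673 S between n1,n3
  Y(R12) = 0.04950 S between n3,n4
  Y(R13) = 0.001592 S between n3,n4
  I1: injects 0.608 A into n4 (from n1)
  Y(C1) = 0.000 S between n4,n1
  V1: constraint V(n4)−V(n5) = 2.78
Assemble and solve the 7×7 MNA system:
  V(n1)=-4.197  V(n2)=0.000  V(n3)=-3.022  V(n4)=0.7102  V(n5)=-2.070
  i(L1)=-0.1708  i(V1)=0.1504

-0.5491 A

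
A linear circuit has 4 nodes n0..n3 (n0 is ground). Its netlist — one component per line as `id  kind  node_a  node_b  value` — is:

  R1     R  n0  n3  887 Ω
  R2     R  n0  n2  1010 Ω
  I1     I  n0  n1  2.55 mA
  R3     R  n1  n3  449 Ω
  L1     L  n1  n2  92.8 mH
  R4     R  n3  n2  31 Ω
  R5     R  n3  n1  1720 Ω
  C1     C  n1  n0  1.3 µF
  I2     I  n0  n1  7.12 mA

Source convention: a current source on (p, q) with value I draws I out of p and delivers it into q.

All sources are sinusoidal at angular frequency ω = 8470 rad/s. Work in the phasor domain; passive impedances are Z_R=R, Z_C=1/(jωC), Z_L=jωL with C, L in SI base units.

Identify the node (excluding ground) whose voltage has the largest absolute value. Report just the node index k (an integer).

1

MNA unknowns: 3 node voltages V₁..V_3
R1: Y=0.001127+0.000j on G[0,3]
R2: Y=0.0009901+0.000j on G[0,2]
I1: z[0]−=0.00255, z[1]+=0.00255
R3: Y=0.002227+0.000j on G[1,3]
L1: Y=0.000-0.001272j on G[1,2]
R4: Y=0.03226+0.000j on G[3,2]
R5: Y=0.0005814+0.000j on G[3,1]
C1: Y=0.000+0.01101j on G[1,0]
I2: z[0]−=0.00712, z[1]+=0.00712
solve → V1=0.1037-0.8849j, V2=-0.04167-0.5336j, V3=-0.02909-0.5442j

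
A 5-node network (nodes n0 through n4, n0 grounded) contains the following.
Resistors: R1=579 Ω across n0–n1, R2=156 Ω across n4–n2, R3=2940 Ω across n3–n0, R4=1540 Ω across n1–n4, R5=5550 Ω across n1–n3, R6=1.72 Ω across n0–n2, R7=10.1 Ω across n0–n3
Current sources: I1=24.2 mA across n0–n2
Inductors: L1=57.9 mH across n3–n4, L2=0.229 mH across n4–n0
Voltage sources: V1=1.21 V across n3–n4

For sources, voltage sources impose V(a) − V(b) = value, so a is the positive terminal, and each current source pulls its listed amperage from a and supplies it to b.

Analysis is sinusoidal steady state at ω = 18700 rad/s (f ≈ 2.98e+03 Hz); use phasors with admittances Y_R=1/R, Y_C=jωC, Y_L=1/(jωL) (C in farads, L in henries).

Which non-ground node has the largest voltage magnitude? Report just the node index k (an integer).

Apply KCL at each of the 4 non-ground nodes and solve the resulting linear system.
Node n1: branches {R1, R4, R5} → V_1 = 0.02237-0.1382j
Node n2: branches {R2, R6, I1} → V_2 = 0.03906-0.004647j
Node n3: branches {R3, R5, R7, L1, V1} → V_3 = 1.016-0.4261j
Node n4: branches {R2, R4, L1, L2, V1} → V_4 = -0.1939-0.4261j
Source currents: i(V1)=-0.1011+0.04350j

3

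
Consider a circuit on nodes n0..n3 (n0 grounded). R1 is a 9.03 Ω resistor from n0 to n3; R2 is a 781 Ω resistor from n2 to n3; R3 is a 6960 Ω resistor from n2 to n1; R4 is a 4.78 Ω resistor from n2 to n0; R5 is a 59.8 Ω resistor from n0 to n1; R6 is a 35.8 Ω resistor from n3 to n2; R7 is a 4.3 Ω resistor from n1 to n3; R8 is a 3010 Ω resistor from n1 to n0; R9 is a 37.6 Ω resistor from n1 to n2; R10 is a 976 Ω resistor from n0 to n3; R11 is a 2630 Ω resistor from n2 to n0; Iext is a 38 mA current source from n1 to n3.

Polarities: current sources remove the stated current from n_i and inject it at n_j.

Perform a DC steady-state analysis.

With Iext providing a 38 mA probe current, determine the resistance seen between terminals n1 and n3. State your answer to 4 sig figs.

R_eq = 3.770 Ω

Element admittances at DC:
  Y(R1) = 0.1107 S between n0,n3
  Y(R2) = 0.001280 S between n2,n3
  Y(R3) = 0.0001437 S between n2,n1
  Y(R4) = 0.2092 S between n2,n0
  Y(R5) = 0.01672 S between n0,n1
  Y(R6) = 0.02793 S between n3,n2
  Y(R7) = 0.2326 S between n1,n3
  Y(R8) = 0.0003322 S between n1,n0
  Y(R9) = 0.02660 S between n1,n2
  Y(R10) = 0.001025 S between n0,n3
  Y(R11) = 0.0003802 S between n2,n0
  Iext: injects 0.038 A into n3 (from n1)
Assemble and solve the 3×3 MNA system:
  V(n1)=-0.1117  V(n2)=-0.007767  V(n3)=0.03160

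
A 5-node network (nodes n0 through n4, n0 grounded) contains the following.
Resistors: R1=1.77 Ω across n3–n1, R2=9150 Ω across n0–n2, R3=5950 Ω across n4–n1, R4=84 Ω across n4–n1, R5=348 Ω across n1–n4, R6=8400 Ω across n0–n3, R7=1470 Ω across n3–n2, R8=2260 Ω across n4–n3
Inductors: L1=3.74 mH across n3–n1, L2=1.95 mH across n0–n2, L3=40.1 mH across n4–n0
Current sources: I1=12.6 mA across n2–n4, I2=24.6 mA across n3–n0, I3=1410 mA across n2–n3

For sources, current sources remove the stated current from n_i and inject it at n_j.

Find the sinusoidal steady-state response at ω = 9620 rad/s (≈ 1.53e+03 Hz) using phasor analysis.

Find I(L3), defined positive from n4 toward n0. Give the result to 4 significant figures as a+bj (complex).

Element admittances at ω=9620 rad/s:
  Y(R1) = 0.5650+0.000j S between n3,n1
  Y(R2) = 0.0001093+0.000j S between n0,n2
  Y(R3) = 0.0001681+0.000j S between n4,n1
  Y(R4) = 0.01190+0.000j S between n4,n1
  Y(L1) = 0.000-0.02779j S between n3,n1
  Y(R5) = 0.002874+0.000j S between n1,n4
  Y(R6) = 0.0001190+0.000j S between n0,n3
  Y(R7) = 0.0006803+0.000j S between n3,n2
  Y(L2) = 0.000-0.05331j S between n0,n2
  I1: injects 0.0126 A into n4 (from n2)
  Y(R8) = 0.0004425+0.000j S between n4,n3
  I2: injects 0.0246 A into n0 (from n3)
  Y(L3) = 0.000-0.002592j S between n4,n0
  I3: injects 1.41 A into n3 (from n2)
Assemble and solve the 4×4 MNA system:
  V(n1)=221.3+444.7j  V(n2)=-6.020-23.75j  V(n3)=223.4+444.2j  V(n4)=143.2+468.8j

1.215-0.3712j A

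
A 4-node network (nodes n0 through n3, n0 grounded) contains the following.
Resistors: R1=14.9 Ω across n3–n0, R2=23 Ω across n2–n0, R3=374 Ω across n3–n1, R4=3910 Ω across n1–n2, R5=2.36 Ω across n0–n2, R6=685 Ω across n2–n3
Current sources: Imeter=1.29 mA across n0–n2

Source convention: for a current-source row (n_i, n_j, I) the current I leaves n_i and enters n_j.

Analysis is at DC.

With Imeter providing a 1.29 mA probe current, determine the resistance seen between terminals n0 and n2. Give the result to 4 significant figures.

R_eq = 2.133 Ω

Element admittances at DC:
  Y(R1) = 0.06711 S between n3,n0
  Y(R2) = 0.04348 S between n2,n0
  Y(R3) = 0.002674 S between n3,n1
  Y(R4) = 0.0002558 S between n1,n2
  Y(R5) = 0.4237 S between n0,n2
  Y(R6) = 0.001460 S between n2,n3
  Imeter: injects 0.00129 A into n2 (from n0)
Assemble and solve the 3×3 MNA system:
  V(n1)=0.0003020  V(n2)=0.002751  V(n3)=6.771e-05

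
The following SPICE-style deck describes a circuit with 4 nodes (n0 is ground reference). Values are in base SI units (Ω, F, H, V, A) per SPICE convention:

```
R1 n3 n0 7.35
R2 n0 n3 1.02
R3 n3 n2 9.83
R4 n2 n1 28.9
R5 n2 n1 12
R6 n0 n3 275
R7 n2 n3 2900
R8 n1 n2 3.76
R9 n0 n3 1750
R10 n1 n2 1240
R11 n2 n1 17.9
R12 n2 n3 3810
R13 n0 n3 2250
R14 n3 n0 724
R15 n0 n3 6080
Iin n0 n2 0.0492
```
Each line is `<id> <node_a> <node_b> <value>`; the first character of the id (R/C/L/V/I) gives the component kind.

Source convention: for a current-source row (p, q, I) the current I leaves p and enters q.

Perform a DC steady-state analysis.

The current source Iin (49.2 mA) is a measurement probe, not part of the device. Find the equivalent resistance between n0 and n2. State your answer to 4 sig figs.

R_eq = 10.66 Ω

MNA unknowns: 3 node voltages V₁..V_3
R1: Y=0.1361 on G[3,0]
R2: Y=0.9804 on G[0,3]
R3: Y=0.1017 on G[3,2]
R4: Y=0.03460 on G[2,1]
R5: Y=0.08333 on G[2,1]
R6: Y=0.003636 on G[0,3]
R7: Y=0.0003448 on G[2,3]
R8: Y=0.2660 on G[1,2]
R9: Y=0.0005714 on G[0,3]
R10: Y=0.0008065 on G[1,2]
R11: Y=0.05587 on G[2,1]
R12: Y=0.0002625 on G[2,3]
R13: Y=0.0004444 on G[0,3]
R14: Y=0.001381 on G[3,0]
R15: Y=0.0001645 on G[0,3]
Iin: z[0]−=0.0492, z[2]+=0.0492
solve → V1=0.5246, V2=0.5246, V3=0.04383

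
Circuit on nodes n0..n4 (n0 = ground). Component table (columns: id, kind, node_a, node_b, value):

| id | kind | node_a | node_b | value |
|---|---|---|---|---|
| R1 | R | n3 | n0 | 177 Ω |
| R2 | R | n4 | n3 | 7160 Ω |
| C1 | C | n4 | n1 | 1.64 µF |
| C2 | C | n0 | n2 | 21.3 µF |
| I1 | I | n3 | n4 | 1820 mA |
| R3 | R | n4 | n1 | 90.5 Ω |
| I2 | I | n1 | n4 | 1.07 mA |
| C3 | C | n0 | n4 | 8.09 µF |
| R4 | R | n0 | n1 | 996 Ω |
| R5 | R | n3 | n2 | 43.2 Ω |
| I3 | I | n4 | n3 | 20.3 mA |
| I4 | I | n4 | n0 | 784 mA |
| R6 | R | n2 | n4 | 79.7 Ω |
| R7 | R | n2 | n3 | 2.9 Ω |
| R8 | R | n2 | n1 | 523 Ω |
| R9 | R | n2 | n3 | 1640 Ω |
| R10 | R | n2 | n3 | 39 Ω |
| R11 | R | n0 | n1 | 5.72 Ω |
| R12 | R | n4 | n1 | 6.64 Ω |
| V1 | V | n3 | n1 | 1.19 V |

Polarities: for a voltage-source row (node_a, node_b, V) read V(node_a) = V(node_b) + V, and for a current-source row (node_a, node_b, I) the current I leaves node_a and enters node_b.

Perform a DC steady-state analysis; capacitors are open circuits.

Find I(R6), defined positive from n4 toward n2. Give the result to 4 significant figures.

0.05770 A

Element admittances at DC:
  Y(R1) = 0.005650 S between n3,n0
  Y(R2) = 0.0001397 S between n4,n3
  Y(C1) = 0.000 S between n4,n1
  Y(C2) = 0.000 S between n0,n2
  I1: injects 1.82 A into n4 (from n3)
  Y(R3) = 0.01105 S between n4,n1
  I2: injects 0.00107 A into n4 (from n1)
  Y(C3) = 0.000 S between n0,n4
  Y(R4) = 0.001004 S between n0,n1
  Y(R5) = 0.02315 S between n3,n2
  I3: injects 0.0203 A into n3 (from n4)
  I4: injects 0.784 A into n0 (from n4)
  Y(R6) = 0.01255 S between n2,n4
  Y(R7) = 0.3448 S between n2,n3
  Y(R8) = 0.001912 S between n2,n1
  Y(R9) = 0.0006098 S between n2,n3
  Y(R10) = 0.02564 S between n2,n3
  Y(R11) = 0.1748 S between n0,n1
  Y(R12) = 0.1506 S between n4,n1
  V1: constraint V(n3)−V(n1) = 1.19
Assemble and solve the 5×5 MNA system:
  V(n1)=-4.357  V(n2)=-3.027  V(n3)=-3.167  V(n4)=1.572
  i(V1)=-1.726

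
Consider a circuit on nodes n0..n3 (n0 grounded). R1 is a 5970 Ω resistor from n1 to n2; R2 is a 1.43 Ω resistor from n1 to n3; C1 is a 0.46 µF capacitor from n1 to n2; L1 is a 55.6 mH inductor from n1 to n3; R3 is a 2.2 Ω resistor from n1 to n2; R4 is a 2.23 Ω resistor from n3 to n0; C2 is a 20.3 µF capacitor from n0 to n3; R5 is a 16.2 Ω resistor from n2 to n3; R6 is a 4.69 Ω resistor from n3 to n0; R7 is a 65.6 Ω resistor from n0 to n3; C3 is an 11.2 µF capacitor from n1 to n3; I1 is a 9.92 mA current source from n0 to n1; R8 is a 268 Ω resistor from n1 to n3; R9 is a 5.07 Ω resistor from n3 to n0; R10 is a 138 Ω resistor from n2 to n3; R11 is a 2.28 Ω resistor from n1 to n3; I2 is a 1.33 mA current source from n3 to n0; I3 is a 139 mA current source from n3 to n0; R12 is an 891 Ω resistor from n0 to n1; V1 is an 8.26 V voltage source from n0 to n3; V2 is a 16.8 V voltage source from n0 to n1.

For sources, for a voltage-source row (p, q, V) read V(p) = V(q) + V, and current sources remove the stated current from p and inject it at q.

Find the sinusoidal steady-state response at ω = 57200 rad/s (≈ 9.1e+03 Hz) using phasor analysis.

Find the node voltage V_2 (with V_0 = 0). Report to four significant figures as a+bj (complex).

-15.68-0.05637j V

Element admittances at ω=57200 rad/s:
  Y(R1) = 0.0001675+0.000j S between n1,n2
  Y(R2) = 0.6993+0.000j S between n1,n3
  Y(C1) = 0.000+0.02631j S between n1,n2
  Y(L1) = 0.000-0.0003144j S between n1,n3
  Y(R3) = 0.4545+0.000j S between n1,n2
  Y(R4) = 0.4484+0.000j S between n3,n0
  Y(C2) = 0.000+1.161j S between n0,n3
  Y(R5) = 0.06173+0.000j S between n2,n3
  Y(R6) = 0.2132+0.000j S between n3,n0
  Y(R7) = 0.01524+0.000j S between n0,n3
  Y(C3) = 0.000+0.6406j S between n1,n3
  I1: injects 0.00992 A into n1 (from n0)
  Y(R8) = 0.003731+0.000j S between n1,n3
  Y(R9) = 0.1972+0.000j S between n3,n0
  Y(R10) = 0.007246+0.000j S between n2,n3
  Y(R11) = 0.4386+0.000j S between n1,n3
  I2: injects 0.00133 A into n0 (from n3)
  I3: injects 0.139 A into n0 (from n3)
  Y(R12) = 0.001122+0.000j S between n0,n1
  V1: constraint V(n0)−V(n3) = 8.26
  V2: constraint V(n0)−V(n1) = 16.8
Assemble and solve the 5×5 MNA system:
  V(n1)=-16.80+0.000j  V(n2)=-15.68-0.05637j  V(n3)=-8.260+0.000j
  i(V1)=3.181-4.119j  i(V2)=-10.29-5.472j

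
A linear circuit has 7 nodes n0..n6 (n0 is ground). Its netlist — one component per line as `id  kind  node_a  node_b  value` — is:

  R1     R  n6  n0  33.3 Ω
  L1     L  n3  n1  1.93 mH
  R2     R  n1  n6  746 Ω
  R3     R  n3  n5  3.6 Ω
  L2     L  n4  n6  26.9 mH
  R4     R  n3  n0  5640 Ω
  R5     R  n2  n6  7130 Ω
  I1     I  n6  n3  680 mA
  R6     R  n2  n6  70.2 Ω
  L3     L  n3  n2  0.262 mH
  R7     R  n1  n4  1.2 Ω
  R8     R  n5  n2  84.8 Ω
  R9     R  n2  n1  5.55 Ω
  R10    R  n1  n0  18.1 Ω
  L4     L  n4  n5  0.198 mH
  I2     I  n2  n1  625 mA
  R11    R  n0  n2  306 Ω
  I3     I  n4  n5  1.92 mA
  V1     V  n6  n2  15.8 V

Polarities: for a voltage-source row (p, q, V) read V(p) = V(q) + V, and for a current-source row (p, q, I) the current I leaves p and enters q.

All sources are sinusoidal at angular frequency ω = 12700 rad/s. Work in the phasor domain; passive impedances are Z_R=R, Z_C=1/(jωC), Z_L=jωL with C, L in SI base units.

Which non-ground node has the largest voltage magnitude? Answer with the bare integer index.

MNA unknowns: 6 node voltages V₁..V_6 plus 1 source current (V1)
R1: Y=0.03003+0.000j on G[6,0]
L1: Y=0.000-0.04080j on G[3,1]
R2: Y=0.001340+0.000j on G[1,6]
R3: Y=0.2778+0.000j on G[3,5]
L2: Y=0.000-0.002927j on G[4,6]
R4: Y=0.0001773+0.000j on G[3,0]
R5: Y=0.0001403+0.000j on G[2,6]
I1: z[6]−=0.68, z[3]+=0.68
R6: Y=0.01425+0.000j on G[2,6]
L3: Y=0.000-0.3005j on G[3,2]
R7: Y=0.8333+0.000j on G[1,4]
R8: Y=0.01179+0.000j on G[5,2]
R9: Y=0.1802+0.000j on G[2,1]
R10: Y=0.05525+0.000j on G[1,0]
L4: Y=0.000-0.3977j on G[4,5]
I2: z[2]−=0.625, z[1]+=0.625
R11: Y=0.003268+0.000j on G[0,2]
I3: z[4]−=0.00192, z[5]+=0.00192
V1: row V6−V2=15.8, i_V1 at 6,2
solve → V1=-4.024+0.7174j, V2=-7.540-1.200j, V3=-6.062+1.720j, V4=-4.350+1.083j, V5=-5.209+0.4220j, V6=8.260-1.200j
aux → i_V1=-1.165+0.07550j

6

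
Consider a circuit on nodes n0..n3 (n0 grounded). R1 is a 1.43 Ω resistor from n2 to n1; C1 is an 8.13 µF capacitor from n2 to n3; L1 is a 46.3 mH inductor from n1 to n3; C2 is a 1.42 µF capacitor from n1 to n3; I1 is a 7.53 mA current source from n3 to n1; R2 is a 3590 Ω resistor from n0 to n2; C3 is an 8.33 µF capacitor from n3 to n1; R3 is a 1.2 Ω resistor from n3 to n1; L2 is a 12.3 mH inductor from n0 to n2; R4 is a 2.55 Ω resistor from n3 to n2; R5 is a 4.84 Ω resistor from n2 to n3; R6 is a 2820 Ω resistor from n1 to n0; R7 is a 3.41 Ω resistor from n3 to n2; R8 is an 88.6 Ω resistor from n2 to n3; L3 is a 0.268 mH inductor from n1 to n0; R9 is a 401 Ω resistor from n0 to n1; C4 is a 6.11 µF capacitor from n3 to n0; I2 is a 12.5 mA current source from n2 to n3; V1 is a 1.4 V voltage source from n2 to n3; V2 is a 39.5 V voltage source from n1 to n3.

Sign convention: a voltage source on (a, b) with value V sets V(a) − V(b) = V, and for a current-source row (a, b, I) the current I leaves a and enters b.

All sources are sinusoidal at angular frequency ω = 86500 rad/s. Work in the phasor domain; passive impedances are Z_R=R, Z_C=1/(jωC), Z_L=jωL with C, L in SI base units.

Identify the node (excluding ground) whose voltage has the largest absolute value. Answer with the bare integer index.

1

Element admittances at ω=86500 rad/s:
  Y(R1) = 0.6993+0.000j S between n2,n1
  Y(C1) = 0.000+0.7032j S between n2,n3
  Y(L1) = 0.000-0.0002497j S between n1,n3
  Y(C2) = 0.000+0.1228j S between n1,n3
  I1: injects 0.00753 A into n1 (from n3)
  Y(R2) = 0.0002786+0.000j S between n0,n2
  Y(C3) = 0.000+0.7205j S between n3,n1
  Y(R3) = 0.8333+0.000j S between n3,n1
  Y(L2) = 0.000-0.0009399j S between n0,n2
  Y(R4) = 0.3922+0.000j S between n3,n2
  Y(R5) = 0.2066+0.000j S between n2,n3
  Y(R6) = 0.0003546+0.000j S between n1,n0
  Y(R7) = 0.2933+0.000j S between n3,n2
  Y(R8) = 0.01129+0.000j S between n2,n3
  Y(L3) = 0.000-0.04314j S between n1,n0
  Y(R9) = 0.002494+0.000j S between n0,n1
  Y(C4) = 0.000+0.5285j S between n3,n0
  I2: injects 0.0125 A into n3 (from n2)
  V1: constraint V(n2)−V(n3) = 1.4
  V2: constraint V(n1)−V(n3) = 39.5
Assemble and solve the 5×5 MNA system:
  V(n1)=43.02+0.2558j  V(n2)=4.918+0.2558j  V(n3)=3.518+0.2558j
  i(V1)=25.36-0.9800j  i(V2)=-59.69-31.45j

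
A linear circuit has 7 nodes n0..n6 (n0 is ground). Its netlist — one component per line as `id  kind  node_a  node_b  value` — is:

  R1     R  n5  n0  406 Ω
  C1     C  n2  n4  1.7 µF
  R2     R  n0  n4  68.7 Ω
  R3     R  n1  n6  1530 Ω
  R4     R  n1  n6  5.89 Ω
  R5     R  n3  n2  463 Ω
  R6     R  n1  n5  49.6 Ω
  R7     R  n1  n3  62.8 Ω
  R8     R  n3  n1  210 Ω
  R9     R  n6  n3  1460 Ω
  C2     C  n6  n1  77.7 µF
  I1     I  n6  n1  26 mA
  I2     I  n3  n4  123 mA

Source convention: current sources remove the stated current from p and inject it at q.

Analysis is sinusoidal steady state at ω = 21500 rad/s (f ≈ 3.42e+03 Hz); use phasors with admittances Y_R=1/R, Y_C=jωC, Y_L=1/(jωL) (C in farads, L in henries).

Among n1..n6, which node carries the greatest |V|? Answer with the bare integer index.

3

Element admittances at ω=21500 rad/s:
  Y(R1) = 0.002463+0.000j S between n5,n0
  Y(C1) = 0.000+0.03655j S between n2,n4
  Y(R2) = 0.01456+0.000j S between n0,n4
  Y(R3) = 0.0006536+0.000j S between n1,n6
  Y(R4) = 0.1698+0.000j S between n1,n6
  Y(R5) = 0.002160+0.000j S between n3,n2
  Y(R6) = 0.02016+0.000j S between n1,n5
  Y(R7) = 0.01592+0.000j S between n1,n3
  Y(R8) = 0.004762+0.000j S between n3,n1
  Y(R9) = 0.0006849+0.000j S between n6,n3
  Y(C2) = 0.000+1.671j S between n6,n1
  I1: injects 0.026 A into n1 (from n6)
  I2: injects 0.123 A into n4 (from n3)
Assemble and solve the 6×6 MNA system:
  V(n1)=-25.11+0.8180j  V(n2)=3.738+1.734j  V(n3)=-27.69+0.9026j  V(n4)=3.787-0.1233j  V(n5)=-22.38+0.7290j  V(n6)=-25.11+0.8345j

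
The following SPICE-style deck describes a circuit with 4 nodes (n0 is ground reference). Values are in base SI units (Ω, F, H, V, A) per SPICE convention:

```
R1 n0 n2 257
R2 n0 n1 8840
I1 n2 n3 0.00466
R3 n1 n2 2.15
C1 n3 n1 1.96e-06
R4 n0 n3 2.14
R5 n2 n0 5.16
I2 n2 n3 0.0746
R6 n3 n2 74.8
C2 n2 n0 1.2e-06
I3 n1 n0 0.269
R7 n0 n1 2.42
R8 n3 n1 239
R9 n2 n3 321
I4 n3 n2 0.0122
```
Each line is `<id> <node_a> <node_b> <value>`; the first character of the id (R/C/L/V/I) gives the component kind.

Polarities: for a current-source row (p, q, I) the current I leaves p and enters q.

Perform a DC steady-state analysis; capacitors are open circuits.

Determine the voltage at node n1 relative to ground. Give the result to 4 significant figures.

-0.5550 V

MNA unknowns: 3 node voltages V₁..V_3
R1: Y=0.003891 on G[0,2]
R2: Y=0.0001131 on G[0,1]
I1: z[2]−=0.00466, z[3]+=0.00466
R3: Y=0.4651 on G[1,2]
C1: Y=0.000 on G[3,1]
R4: Y=0.4673 on G[0,3]
R5: Y=0.1938 on G[2,0]
I2: z[2]−=0.0746, z[3]+=0.0746
R6: Y=0.01337 on G[3,2]
C2: Y=0.000 on G[2,0]
I3: z[1]−=0.269, z[0]+=0.269
R7: Y=0.4132 on G[0,1]
R8: Y=0.004184 on G[3,1]
R9: Y=0.003115 on G[2,3]
I4: z[3]−=0.0122, z[2]+=0.0122
solve → V1=-0.5550, V2=-0.4759, V3=0.1166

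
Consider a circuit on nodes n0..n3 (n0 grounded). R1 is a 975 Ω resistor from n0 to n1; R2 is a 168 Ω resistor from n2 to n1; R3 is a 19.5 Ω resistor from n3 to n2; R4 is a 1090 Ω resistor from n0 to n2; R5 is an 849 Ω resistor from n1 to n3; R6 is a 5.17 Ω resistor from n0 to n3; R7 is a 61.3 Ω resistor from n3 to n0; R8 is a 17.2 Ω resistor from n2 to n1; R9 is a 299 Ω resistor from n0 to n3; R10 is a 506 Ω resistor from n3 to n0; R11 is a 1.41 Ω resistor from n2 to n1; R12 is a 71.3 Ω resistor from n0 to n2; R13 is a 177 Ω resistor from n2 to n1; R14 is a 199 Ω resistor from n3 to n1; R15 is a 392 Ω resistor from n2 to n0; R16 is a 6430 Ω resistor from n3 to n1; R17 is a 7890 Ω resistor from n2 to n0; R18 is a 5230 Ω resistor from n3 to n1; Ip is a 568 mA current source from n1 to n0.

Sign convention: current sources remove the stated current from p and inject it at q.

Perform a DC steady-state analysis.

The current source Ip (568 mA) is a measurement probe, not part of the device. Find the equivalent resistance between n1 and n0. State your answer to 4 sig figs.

R_eq = 16.61 Ω

MNA unknowns: 3 node voltages V₁..V_3
R1: Y=0.001026 on G[0,1]
R2: Y=0.005952 on G[2,1]
R3: Y=0.05128 on G[3,2]
R4: Y=0.0009174 on G[0,2]
R5: Y=0.001178 on G[1,3]
R6: Y=0.1934 on G[0,3]
R7: Y=0.01631 on G[3,0]
R8: Y=0.05814 on G[2,1]
R9: Y=0.003344 on G[0,3]
R10: Y=0.001976 on G[3,0]
R11: Y=0.7092 on G[2,1]
R12: Y=0.01403 on G[0,2]
R13: Y=0.005650 on G[2,1]
R14: Y=0.005025 on G[3,1]
R15: Y=0.002551 on G[2,0]
R16: Y=0.0001555 on G[3,1]
R17: Y=0.0001267 on G[2,0]
R18: Y=0.0001912 on G[3,1]
Ip: z[1]−=0.568, z[0]+=0.568
solve → V1=-9.435, V2=-8.781, V3=-1.877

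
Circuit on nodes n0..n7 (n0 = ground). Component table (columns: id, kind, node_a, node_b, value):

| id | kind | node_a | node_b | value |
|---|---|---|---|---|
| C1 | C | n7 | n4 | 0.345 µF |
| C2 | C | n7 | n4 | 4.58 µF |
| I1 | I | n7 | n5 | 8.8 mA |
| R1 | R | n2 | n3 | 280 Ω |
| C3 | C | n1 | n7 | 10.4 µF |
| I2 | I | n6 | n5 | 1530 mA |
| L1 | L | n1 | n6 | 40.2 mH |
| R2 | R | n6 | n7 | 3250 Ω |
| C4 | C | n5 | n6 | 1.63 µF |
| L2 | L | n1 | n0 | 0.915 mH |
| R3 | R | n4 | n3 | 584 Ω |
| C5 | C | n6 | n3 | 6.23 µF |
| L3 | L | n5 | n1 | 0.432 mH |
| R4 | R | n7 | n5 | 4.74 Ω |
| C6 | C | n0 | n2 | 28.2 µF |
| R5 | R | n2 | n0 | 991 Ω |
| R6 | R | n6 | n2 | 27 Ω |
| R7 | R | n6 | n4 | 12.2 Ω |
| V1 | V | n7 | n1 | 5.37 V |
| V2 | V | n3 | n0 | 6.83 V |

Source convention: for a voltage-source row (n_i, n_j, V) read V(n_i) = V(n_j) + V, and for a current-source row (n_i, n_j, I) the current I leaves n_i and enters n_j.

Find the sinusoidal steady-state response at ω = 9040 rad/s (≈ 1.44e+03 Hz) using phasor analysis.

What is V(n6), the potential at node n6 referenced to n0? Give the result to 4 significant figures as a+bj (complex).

MNA unknowns: 7 node voltages V₁..V_7 plus 2 source currents (V1, V2)
C1: Y=0.000+0.003119j on G[7,4]
C2: Y=0.000+0.04140j on G[7,4]
I1: z[7]−=0.0088, z[5]+=0.0088
R1: Y=0.003571+0.000j on G[2,3]
C3: Y=0.000+0.09402j on G[1,7]
I2: z[6]−=1.53, z[5]+=1.53
L1: Y=0.000-0.002752j on G[1,6]
R2: Y=0.0003077+0.000j on G[6,7]
C4: Y=0.000+0.01474j on G[5,6]
L2: Y=0.000-0.1209j on G[1,0]
R3: Y=0.001712+0.000j on G[4,3]
C5: Y=0.000+0.05632j on G[6,3]
L3: Y=0.000-0.2561j on G[5,1]
R4: Y=0.2110+0.000j on G[7,5]
C6: Y=0.000+0.2549j on G[0,2]
R5: Y=0.001009+0.000j on G[2,0]
R6: Y=0.03704+0.000j on G[6,2]
R7: Y=0.08197+0.000j on G[6,4]
V1: row V7−V1=5.37, i_V1 at 7,1
V2: row V3−V0=6.83, i_V2 at 3,0
solve → V1=1.937+9.070j, V2=2.451+0.4062j, V3=6.830+0.000j, V4=4.463+18.48j, V5=7.265+14.98j, V6=-0.7003+17.33j, V7=7.307+9.070j
aux → i_V1=-0.4394+0.6178j, i_V2=-0.9955-0.3910j

-0.7003+17.33j V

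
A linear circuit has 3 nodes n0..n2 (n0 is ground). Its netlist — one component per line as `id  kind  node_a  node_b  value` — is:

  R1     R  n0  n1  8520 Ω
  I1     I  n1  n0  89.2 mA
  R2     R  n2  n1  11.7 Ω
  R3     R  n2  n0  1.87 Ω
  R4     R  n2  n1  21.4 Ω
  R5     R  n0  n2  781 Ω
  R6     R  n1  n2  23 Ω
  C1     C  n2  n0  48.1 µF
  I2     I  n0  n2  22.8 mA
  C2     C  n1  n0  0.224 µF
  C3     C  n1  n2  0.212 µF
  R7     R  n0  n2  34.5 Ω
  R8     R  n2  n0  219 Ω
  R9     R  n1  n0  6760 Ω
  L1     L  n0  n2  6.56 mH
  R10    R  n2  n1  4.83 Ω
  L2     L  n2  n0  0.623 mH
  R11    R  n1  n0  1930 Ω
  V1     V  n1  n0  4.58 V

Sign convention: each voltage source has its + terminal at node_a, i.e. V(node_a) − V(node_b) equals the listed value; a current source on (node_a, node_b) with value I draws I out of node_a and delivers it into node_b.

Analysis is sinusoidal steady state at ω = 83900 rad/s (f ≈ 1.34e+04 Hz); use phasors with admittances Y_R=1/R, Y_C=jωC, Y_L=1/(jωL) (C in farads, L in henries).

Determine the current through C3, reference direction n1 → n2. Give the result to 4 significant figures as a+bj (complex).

-0.007338+0.07937j A

Apply KCL at each of the 2 non-ground nodes and solve the resulting linear system.
Node n1: branches {R1, I1, R2, R4, R6, C2, C3, R9, R10, R11, V1} → V_1 = 4.580+0.000j
Node n2: branches {R2, R3, R4, R5, R6, C1, I2, C3, R7, R8, L1, R10, L2} → V_2 = 0.1176-0.4126j
Source currents: i(V1)=-1.793-0.3233j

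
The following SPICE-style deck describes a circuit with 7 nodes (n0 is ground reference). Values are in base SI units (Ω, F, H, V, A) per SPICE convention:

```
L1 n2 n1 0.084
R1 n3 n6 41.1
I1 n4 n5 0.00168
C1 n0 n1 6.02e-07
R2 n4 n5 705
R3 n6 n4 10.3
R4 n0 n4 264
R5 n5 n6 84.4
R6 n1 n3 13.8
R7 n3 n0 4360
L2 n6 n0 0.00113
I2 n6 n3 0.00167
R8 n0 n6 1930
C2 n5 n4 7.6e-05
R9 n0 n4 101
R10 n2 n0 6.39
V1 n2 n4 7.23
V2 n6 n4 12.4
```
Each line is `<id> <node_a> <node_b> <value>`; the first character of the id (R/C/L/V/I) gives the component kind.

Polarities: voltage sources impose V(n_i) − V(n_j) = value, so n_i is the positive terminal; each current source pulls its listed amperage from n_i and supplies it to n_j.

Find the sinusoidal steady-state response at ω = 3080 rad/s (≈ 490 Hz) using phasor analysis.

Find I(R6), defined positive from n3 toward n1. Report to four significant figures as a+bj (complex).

MNA unknowns: 6 node voltages V₁..V_6 plus 2 source currents (V1, V2)
L1: Y=0.000-0.003865j on G[2,1]
R1: Y=0.02433+0.000j on G[3,6]
I1: z[4]−=0.00168, z[5]+=0.00168
C1: Y=0.000+0.001854j on G[0,1]
R2: Y=0.001418+0.000j on G[4,5]
R3: Y=0.09709+0.000j on G[6,4]
R4: Y=0.003788+0.000j on G[0,4]
R5: Y=0.01185+0.000j on G[5,6]
R6: Y=0.07246+0.000j on G[1,3]
R7: Y=0.0002294+0.000j on G[3,0]
L2: Y=0.000-0.2873j on G[6,0]
I2: z[6]−=0.00167, z[3]+=0.00167
R8: Y=0.0005181+0.000j on G[0,6]
C2: Y=0.000+0.2341j on G[5,4]
R9: Y=0.009901+0.000j on G[0,4]
R10: Y=0.1565+0.000j on G[2,0]
V1: row V2−V4=7.23, i_V1 at 2,4
V2: row V6−V4=12.4, i_V2 at 6,4
solve → V1=1.722+3.463j, V2=-3.655+2.527j, V3=1.683+3.220j, V4=-10.88+2.527j, V5=-10.85+1.895j, V6=1.515+2.527j
aux → i_V1=0.5756-0.4163j, i_V2=-2.075+0.4434j

-0.002805-0.01759j A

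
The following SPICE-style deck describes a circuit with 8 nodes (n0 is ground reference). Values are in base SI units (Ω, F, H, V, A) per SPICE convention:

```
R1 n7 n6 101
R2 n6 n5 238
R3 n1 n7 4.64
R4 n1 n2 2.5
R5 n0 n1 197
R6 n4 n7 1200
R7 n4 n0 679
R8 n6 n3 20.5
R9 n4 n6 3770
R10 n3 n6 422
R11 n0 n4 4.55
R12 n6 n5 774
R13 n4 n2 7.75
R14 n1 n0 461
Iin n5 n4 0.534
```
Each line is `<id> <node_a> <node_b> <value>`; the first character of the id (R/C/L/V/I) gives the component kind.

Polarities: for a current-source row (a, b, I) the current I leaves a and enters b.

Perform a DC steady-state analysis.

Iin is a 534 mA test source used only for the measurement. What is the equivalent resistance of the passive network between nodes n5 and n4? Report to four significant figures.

Element admittances at DC:
  Y(R1) = 0.009901 S between n7,n6
  Y(R2) = 0.004202 S between n6,n5
  Y(R3) = 0.2155 S between n1,n7
  Y(R4) = 0.4000 S between n1,n2
  Y(R5) = 0.005076 S between n0,n1
  Y(R6) = 0.0008333 S between n4,n7
  Y(R7) = 0.001473 S between n4,n0
  Y(R8) = 0.04878 S between n6,n3
  Y(R9) = 0.0002653 S between n4,n6
  Y(R10) = 0.002370 S between n3,n6
  Y(R11) = 0.2198 S between n0,n4
  Y(R12) = 0.001292 S between n6,n5
  Y(R13) = 0.1290 S between n4,n2
  Y(R14) = 0.002169 S between n1,n0
  Iin: injects 0.534 A into n4 (from n5)
Assemble and solve the 7×7 MNA system:
  V(n1)=-4.742  V(n2)=-3.547  V(n3)=-59.46  V(n4)=0.1553  V(n5)=-156.7  V(n6)=-59.46  V(n7)=-7.118

R_eq = 293.7 Ω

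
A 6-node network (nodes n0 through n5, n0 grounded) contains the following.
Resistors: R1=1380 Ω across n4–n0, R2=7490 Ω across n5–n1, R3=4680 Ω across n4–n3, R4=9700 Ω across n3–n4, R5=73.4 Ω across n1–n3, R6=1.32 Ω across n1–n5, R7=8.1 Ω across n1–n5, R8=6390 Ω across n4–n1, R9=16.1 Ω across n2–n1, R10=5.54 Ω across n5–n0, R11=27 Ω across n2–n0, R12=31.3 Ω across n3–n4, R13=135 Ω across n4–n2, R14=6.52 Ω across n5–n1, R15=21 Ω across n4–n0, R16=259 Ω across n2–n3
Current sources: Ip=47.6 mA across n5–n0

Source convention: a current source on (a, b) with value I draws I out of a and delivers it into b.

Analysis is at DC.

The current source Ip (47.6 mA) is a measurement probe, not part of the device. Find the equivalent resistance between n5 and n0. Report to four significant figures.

R_eq = 4.713 Ω

Element admittances at DC:
  Y(R1) = 0.0007246 S between n4,n0
  Y(R2) = 0.0001335 S between n5,n1
  Y(R3) = 0.0002137 S between n4,n3
  Y(R4) = 0.0001031 S between n3,n4
  Y(R5) = 0.01362 S between n1,n3
  Y(R6) = 0.7576 S between n1,n5
  Y(R7) = 0.1235 S between n1,n5
  Y(R8) = 0.0001565 S between n4,n1
  Y(R9) = 0.06211 S between n2,n1
  Y(R10) = 0.1805 S between n5,n0
  Y(R11) = 0.03704 S between n2,n0
  Y(R12) = 0.03195 S between n3,n4
  Y(R13) = 0.007407 S between n4,n2
  Y(R14) = 0.1534 S between n5,n1
  Y(R15) = 0.04762 S between n4,n0
  Y(R16) = 0.003861 S between n2,n3
  Ip: injects 0.0476 A into n0 (from n5)
Assemble and solve the 5×5 MNA system:
  V(n1)=-0.2175  V(n2)=-0.1291  V(n3)=-0.1008  V(n4)=-0.04810  V(n5)=-0.2243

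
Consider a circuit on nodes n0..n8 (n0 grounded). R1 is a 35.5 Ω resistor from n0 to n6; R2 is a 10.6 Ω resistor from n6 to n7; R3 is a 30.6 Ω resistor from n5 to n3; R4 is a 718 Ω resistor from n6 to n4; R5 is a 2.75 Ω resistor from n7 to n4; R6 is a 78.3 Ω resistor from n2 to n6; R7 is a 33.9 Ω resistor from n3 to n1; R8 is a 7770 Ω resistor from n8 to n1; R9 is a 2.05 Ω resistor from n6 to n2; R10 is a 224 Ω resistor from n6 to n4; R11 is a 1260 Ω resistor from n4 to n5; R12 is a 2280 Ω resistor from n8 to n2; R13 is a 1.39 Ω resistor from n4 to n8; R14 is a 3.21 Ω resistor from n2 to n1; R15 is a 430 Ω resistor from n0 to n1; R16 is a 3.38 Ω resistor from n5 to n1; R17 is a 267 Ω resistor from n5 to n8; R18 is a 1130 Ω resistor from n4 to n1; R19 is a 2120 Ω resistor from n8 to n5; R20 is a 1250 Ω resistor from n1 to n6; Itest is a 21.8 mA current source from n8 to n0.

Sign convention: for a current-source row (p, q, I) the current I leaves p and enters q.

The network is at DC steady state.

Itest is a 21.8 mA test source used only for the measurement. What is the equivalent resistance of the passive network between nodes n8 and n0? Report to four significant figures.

R_eq = 45.50 Ω

Element admittances at DC:
  Y(R1) = 0.02817 S between n0,n6
  Y(R2) = 0.09434 S between n6,n7
  Y(R3) = 0.03268 S between n5,n3
  Y(R4) = 0.001393 S between n6,n4
  Y(R5) = 0.3636 S between n7,n4
  Y(R6) = 0.01277 S between n2,n6
  Y(R7) = 0.02950 S between n3,n1
  Y(R8) = 0.0001287 S between n8,n1
  Y(R9) = 0.4878 S between n6,n2
  Y(R10) = 0.004464 S between n6,n4
  Y(R11) = 0.0007937 S between n4,n5
  Y(R12) = 0.0004386 S between n8,n2
  Y(R13) = 0.7194 S between n4,n8
  Y(R14) = 0.3115 S between n2,n1
  Y(R15) = 0.002326 S between n0,n1
  Y(R16) = 0.2959 S between n5,n1
  Y(R17) = 0.003745 S between n5,n8
  Y(R18) = 0.0008850 S between n4,n1
  Y(R19) = 0.0004717 S between n8,n5
  Y(R20) = 0.0008000 S between n1,n6
  Itest: injects 0.0218 A into n0 (from n8)
Assemble and solve the 8×8 MNA system:
  V(n1)=-0.7148  V(n2)=-0.7150  V(n3)=-0.7171  V(n4)=-0.9635  V(n5)=-0.7191  V(n6)=-0.7149  V(n7)=-0.9123  V(n8)=-0.9920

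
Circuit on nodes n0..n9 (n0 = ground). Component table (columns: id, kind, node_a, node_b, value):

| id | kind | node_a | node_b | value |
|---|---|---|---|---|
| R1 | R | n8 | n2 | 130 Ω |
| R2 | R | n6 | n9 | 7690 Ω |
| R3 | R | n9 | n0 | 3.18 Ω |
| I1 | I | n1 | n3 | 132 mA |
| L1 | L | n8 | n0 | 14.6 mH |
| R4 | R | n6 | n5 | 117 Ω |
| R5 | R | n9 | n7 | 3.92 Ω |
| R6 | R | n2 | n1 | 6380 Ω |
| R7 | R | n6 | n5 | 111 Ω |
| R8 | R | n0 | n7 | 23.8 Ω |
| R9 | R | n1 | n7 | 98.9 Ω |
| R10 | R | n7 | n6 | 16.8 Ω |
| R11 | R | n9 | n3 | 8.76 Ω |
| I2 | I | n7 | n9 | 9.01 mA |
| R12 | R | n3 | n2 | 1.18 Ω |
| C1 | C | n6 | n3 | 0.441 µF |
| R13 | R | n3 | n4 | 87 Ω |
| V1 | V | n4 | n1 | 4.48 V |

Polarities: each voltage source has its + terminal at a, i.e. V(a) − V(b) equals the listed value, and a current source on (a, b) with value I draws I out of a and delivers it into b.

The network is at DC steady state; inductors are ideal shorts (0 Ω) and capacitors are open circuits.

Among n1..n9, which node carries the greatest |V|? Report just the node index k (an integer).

1

Apply KCL at each of the 9 non-ground nodes and solve the resulting linear system.
Node n1: branches {I1, R6, R9, V1} → V_1 = -8.200
Node n2: branches {R1, R6, R12} → V_2 = 0.6697
Node n3: branches {I1, R11, R12, C1, R13} → V_3 = 0.6775
Node n4: branches {R13, V1} → V_4 = -3.720
Node n5: branches {R4, R7} → V_5 = -0.2808
Node n6: branches {R2, R4, R7, R10, C1} → V_6 = -0.2808
Node n7: branches {R5, R8, R9, R10, I2} → V_7 = -0.2814
Node n8: branches {R1, L1} → V_8 = 0.000
Node n9: branches {R2, R3, R5, R11, I2} → V_9 = 0.02122
Source currents: i(L1)=0.005152, i(V1)=0.05054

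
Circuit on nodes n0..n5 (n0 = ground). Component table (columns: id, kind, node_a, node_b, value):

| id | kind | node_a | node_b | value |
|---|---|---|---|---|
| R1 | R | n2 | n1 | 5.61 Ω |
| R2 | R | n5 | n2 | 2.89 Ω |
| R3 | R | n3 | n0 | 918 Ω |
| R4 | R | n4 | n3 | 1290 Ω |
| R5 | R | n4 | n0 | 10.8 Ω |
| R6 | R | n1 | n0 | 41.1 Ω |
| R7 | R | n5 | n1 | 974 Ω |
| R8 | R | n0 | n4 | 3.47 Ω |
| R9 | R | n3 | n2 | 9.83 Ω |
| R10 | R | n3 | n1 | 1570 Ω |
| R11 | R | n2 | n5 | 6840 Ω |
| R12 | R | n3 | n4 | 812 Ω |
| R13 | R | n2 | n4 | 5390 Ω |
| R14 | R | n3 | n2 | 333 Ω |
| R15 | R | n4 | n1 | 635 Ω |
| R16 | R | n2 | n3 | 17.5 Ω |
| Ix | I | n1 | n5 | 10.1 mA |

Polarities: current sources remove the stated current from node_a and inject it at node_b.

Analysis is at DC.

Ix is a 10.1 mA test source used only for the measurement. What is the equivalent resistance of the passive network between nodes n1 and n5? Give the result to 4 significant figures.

R_eq = 8.320 Ω

Element admittances at DC:
  Y(R1) = 0.1783 S between n2,n1
  Y(R2) = 0.3460 S between n5,n2
  Y(R3) = 0.001089 S between n3,n0
  Y(R4) = 0.0007752 S between n4,n3
  Y(R5) = 0.09259 S between n4,n0
  Y(R6) = 0.02433 S between n1,n0
  Y(R7) = 0.001027 S between n5,n1
  Y(R8) = 0.2882 S between n0,n4
  Y(R9) = 0.1017 S between n3,n2
  Y(R10) = 0.0006369 S between n3,n1
  Y(R11) = 0.0001462 S between n2,n5
  Y(R12) = 0.001232 S between n3,n4
  Y(R13) = 0.0001855 S between n2,n4
  Y(R14) = 0.003003 S between n3,n2
  Y(R15) = 0.001575 S between n4,n1
  Y(R16) = 0.05714 S between n2,n3
  Ix: injects 0.0101 A into n5 (from n1)
Assemble and solve the 5×5 MNA system:
  V(n1)=-0.006044  V(n2)=0.04906  V(n3)=0.04793  V(n4)=0.0002491  V(n5)=0.07799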